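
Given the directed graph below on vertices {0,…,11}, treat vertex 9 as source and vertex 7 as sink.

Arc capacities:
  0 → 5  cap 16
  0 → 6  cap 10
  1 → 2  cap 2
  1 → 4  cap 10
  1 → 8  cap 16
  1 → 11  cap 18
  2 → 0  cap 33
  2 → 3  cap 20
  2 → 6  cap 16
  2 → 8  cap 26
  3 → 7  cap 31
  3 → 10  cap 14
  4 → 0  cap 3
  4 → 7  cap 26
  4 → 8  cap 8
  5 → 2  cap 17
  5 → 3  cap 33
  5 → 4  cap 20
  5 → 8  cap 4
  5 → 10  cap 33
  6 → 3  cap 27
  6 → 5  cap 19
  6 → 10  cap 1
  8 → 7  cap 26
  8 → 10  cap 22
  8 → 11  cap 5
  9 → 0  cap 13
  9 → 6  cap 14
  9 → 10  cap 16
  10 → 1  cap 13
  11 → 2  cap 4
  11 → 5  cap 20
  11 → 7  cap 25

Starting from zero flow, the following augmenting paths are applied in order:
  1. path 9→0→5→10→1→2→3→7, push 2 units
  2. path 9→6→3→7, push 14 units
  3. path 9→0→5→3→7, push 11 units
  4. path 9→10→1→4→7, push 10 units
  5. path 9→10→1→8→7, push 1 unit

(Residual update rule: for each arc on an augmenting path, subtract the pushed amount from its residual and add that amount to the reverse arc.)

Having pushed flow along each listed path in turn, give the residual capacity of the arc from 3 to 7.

Residual capacity of (3,7): 4

after path 1 (9→0→5→10→1→2→3→7, push 2): res(3,7)=29
after path 2 (9→6→3→7, push 14): res(3,7)=15
after path 3 (9→0→5→3→7, push 11): res(3,7)=4
after path 4 (9→10→1→4→7, push 10): res(3,7)=4
after path 5 (9→10→1→8→7, push 1): res(3,7)=4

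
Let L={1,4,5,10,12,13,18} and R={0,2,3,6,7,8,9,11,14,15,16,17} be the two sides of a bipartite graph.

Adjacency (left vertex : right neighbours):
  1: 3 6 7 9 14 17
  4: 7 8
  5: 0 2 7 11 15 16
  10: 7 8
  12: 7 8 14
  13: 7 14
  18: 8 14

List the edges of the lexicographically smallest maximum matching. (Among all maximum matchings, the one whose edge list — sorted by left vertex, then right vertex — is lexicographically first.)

|M| = 5 (so the lex-smallest maximum matching has 5 edges)
process left vertices in ascending order; for each, take the smallest-labelled available neighbour that still permits 5 edges overall, or leave it unmatched if none does
lex-smallest matching: {1-3, 4-7, 5-0, 10-8, 12-14}

Lex-smallest maximum matching: {(1,3), (4,7), (5,0), (10,8), (12,14)}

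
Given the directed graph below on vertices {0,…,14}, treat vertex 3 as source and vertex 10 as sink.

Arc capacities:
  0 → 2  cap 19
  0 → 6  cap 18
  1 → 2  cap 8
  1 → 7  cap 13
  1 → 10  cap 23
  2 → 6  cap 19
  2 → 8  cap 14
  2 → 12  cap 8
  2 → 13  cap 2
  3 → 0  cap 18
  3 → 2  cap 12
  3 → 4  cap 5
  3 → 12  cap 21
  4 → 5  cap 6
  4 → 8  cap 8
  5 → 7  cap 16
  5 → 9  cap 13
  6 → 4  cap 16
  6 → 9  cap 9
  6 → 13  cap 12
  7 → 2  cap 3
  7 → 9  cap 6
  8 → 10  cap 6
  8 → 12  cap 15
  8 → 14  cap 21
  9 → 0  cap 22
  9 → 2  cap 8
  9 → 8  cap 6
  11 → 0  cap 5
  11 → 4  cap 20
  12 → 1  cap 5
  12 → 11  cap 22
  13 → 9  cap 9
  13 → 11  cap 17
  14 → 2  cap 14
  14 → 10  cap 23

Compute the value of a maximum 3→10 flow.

augment #1: 3→2→8→10 bottleneck 6, total now 6
augment #2: 3→12→1→10 bottleneck 5, total now 11
augment #3: 3→2→8→14→10 bottleneck 6, total now 17
augment #4: 3→4→8→14→10 bottleneck 5, total now 22
augment #5: 3→0→2→8→14→10 bottleneck 2, total now 24
augment #6: 3→0→6→4→8→14→10 bottleneck 3, total now 27
augment #7: 3→0→6→9→8→14→10 bottleneck 5, total now 32

Maximum flow value: 32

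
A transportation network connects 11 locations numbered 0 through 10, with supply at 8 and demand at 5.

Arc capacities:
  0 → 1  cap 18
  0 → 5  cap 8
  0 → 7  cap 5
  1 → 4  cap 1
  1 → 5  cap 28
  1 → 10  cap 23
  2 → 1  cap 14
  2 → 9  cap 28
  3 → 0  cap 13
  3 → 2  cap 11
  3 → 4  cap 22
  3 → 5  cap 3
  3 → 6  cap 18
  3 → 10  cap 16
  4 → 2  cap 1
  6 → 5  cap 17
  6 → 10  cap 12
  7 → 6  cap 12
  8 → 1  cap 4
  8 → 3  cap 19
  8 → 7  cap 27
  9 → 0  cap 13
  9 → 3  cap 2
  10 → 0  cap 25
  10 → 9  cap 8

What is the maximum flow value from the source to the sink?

augment #1: 8→1→5 bottleneck 4, total now 4
augment #2: 8→3→5 bottleneck 3, total now 7
augment #3: 8→3→0→5 bottleneck 8, total now 15
augment #4: 8→3→6→5 bottleneck 8, total now 23
augment #5: 8→7→6→5 bottleneck 9, total now 32
augment #6: 8→7→6→3→0→1→5 bottleneck 3, total now 35

Maximum flow value: 35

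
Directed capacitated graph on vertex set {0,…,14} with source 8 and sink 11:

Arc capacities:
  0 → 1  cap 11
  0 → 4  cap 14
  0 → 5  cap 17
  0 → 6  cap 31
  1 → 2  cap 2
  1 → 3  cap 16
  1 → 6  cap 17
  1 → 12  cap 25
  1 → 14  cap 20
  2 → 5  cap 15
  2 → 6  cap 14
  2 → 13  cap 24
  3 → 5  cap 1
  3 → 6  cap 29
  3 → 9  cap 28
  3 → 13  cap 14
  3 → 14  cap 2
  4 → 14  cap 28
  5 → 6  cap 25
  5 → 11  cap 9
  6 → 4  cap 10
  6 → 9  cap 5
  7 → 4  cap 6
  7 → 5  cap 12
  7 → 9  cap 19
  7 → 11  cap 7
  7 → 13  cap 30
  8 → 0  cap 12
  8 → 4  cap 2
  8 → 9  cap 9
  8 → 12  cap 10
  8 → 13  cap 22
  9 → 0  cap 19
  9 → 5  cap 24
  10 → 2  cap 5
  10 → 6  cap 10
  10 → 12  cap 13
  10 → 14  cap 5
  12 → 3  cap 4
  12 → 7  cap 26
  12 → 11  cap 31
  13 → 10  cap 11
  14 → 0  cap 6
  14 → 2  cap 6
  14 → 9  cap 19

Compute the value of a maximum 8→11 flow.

augment #1: 8→12→11 bottleneck 10, total now 10
augment #2: 8→0→5→11 bottleneck 9, total now 19
augment #3: 8→0→1→12→11 bottleneck 3, total now 22
augment #4: 8→13→10→12→11 bottleneck 11, total now 33
augment #5: 8→9→0→1→12→11 bottleneck 7, total now 40
augment #6: 8→9→0→1→12→7→11 bottleneck 1, total now 41

Maximum flow value: 41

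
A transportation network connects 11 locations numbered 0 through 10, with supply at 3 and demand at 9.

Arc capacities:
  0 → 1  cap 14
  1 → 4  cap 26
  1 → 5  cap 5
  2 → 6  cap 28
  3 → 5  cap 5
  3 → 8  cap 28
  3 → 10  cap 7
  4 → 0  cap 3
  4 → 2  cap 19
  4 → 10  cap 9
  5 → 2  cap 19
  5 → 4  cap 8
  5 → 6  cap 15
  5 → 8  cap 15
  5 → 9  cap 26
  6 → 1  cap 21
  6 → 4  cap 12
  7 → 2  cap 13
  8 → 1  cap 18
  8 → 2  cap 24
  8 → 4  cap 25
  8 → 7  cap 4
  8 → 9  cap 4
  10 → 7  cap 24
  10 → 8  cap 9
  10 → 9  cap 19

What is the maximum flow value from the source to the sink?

augment #1: 3→5→9 bottleneck 5, total now 5
augment #2: 3→8→9 bottleneck 4, total now 9
augment #3: 3→10→9 bottleneck 7, total now 16
augment #4: 3→8→1→5→9 bottleneck 5, total now 21
augment #5: 3→8→4→10→9 bottleneck 9, total now 30

Maximum flow value: 30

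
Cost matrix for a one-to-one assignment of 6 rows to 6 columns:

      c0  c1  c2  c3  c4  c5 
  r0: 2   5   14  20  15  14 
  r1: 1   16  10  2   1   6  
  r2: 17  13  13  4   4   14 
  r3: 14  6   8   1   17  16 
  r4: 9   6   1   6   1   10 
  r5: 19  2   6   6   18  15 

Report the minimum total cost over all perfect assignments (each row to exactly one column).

Minimum assignment cost: 16

optimal assignment: row0→col0 (cost 2), row1→col5 (cost 6), row2→col4 (cost 4), row3→col3 (cost 1), row4→col2 (cost 1), row5→col1 (cost 2)
total = 2 + 6 + 4 + 1 + 1 + 2 = 16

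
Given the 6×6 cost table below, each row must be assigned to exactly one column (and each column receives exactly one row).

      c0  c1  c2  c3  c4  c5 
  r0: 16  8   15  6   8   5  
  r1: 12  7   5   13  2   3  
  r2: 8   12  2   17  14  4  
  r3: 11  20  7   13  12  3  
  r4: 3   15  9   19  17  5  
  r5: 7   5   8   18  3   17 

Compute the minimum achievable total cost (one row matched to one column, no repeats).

Minimum assignment cost: 21

optimal assignment: row0→col3 (cost 6), row1→col4 (cost 2), row2→col2 (cost 2), row3→col5 (cost 3), row4→col0 (cost 3), row5→col1 (cost 5)
total = 6 + 2 + 2 + 3 + 3 + 5 = 21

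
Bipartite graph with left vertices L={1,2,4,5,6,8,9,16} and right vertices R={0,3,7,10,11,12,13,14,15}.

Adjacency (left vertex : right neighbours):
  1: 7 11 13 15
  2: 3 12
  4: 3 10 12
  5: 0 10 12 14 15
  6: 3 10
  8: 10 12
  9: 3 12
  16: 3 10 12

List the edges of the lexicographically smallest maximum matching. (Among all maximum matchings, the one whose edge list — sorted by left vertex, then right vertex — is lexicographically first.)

Lex-smallest maximum matching: {(1,7), (2,3), (4,10), (5,0), (8,12)}

|M| = 5 (so the lex-smallest maximum matching has 5 edges)
process left vertices in ascending order; for each, take the smallest-labelled available neighbour that still permits 5 edges overall, or leave it unmatched if none does
lex-smallest matching: {1-7, 2-3, 4-10, 5-0, 8-12}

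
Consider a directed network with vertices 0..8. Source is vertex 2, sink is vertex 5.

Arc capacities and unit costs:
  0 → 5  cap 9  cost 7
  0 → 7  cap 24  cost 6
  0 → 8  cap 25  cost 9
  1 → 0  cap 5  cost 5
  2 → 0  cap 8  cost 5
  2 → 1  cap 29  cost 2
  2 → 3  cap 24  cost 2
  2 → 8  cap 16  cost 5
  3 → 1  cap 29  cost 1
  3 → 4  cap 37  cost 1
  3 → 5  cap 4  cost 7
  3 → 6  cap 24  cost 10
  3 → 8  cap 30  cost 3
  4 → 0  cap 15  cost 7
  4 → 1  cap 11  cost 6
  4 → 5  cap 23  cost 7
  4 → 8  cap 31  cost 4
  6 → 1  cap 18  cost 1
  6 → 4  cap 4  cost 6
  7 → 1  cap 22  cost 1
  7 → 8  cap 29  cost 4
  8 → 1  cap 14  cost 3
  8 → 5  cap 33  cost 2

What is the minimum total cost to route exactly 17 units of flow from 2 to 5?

Minimum cost for 17 units: 119

shortest-cost path #1: 2→8→5 push 16 @ unit cost 7 (adds 112)
shortest-cost path #2: 2→3→8→5 push 1 @ unit cost 7 (adds 7)
total cost = 119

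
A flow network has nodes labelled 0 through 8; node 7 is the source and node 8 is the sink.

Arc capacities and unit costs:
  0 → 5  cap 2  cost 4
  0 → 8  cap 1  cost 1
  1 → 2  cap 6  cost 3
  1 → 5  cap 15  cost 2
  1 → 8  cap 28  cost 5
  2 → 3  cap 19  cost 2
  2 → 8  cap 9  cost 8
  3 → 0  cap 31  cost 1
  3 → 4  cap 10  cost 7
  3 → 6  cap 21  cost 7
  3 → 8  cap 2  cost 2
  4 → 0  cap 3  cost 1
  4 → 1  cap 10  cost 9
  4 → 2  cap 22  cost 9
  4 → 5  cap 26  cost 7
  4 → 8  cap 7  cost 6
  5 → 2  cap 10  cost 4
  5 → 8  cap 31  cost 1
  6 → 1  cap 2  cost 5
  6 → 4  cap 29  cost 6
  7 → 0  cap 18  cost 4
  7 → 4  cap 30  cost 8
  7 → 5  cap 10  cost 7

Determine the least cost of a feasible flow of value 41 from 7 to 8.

shortest-cost path #1: 7→0→8 push 1 @ unit cost 5 (adds 5)
shortest-cost path #2: 7→5→8 push 10 @ unit cost 8 (adds 80)
shortest-cost path #3: 7→0→5→8 push 2 @ unit cost 9 (adds 18)
shortest-cost path #4: 7→4→8 push 7 @ unit cost 14 (adds 98)
shortest-cost path #5: 7→4→5→8 push 19 @ unit cost 16 (adds 304)
shortest-cost path #6: 7→4→2→3→8 push 2 @ unit cost 21 (adds 42)
total cost = 547

Minimum cost for 41 units: 547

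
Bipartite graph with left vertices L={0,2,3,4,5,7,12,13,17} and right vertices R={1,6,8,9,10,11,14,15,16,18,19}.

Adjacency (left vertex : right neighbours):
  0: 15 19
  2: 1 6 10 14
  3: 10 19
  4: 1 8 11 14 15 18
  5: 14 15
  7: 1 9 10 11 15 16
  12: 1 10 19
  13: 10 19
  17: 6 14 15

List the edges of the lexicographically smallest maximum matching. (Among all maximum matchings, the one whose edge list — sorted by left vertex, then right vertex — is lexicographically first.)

|M| = 8 (so the lex-smallest maximum matching has 8 edges)
process left vertices in ascending order; for each, take the smallest-labelled available neighbour that still permits 8 edges overall, or leave it unmatched if none does
lex-smallest matching: {0-15, 2-1, 3-10, 4-8, 5-14, 7-9, 12-19, 17-6}

Lex-smallest maximum matching: {(0,15), (2,1), (3,10), (4,8), (5,14), (7,9), (12,19), (17,6)}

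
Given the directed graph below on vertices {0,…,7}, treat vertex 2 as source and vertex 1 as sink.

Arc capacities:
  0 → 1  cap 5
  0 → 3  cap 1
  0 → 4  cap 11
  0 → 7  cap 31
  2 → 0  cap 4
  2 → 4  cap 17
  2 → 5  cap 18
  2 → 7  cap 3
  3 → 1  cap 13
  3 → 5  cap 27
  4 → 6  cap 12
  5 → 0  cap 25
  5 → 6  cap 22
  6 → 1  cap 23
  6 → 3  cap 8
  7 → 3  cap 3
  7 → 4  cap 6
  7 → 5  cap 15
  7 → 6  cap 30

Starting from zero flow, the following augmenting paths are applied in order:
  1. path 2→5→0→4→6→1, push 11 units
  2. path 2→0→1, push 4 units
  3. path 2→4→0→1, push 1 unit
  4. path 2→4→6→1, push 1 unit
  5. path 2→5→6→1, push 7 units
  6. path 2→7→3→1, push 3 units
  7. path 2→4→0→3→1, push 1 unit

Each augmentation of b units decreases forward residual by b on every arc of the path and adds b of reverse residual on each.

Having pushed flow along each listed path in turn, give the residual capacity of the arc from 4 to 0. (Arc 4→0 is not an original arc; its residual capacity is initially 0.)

Residual capacity of (4,0): 9

after path 1 (2→5→0→4→6→1, push 11): res(4,0)=11
after path 2 (2→0→1, push 4): res(4,0)=11
after path 3 (2→4→0→1, push 1): res(4,0)=10
after path 4 (2→4→6→1, push 1): res(4,0)=10
after path 5 (2→5→6→1, push 7): res(4,0)=10
after path 6 (2→7→3→1, push 3): res(4,0)=10
after path 7 (2→4→0→3→1, push 1): res(4,0)=9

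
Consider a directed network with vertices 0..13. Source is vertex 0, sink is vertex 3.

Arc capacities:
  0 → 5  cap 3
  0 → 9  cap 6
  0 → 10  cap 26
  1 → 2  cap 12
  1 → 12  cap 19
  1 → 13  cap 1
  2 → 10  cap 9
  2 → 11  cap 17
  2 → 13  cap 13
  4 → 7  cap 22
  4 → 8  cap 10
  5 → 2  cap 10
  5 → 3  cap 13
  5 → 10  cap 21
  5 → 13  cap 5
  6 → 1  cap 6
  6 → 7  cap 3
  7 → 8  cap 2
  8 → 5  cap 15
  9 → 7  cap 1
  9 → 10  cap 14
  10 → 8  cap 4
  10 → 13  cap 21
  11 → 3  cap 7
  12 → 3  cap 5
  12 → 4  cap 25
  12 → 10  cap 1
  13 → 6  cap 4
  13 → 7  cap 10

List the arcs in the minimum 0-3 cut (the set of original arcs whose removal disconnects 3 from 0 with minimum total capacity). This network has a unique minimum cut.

augment #1: 0→5→3 push 3
augment #2: 0→10→8→5→3 push 4
augment #3: 0→9→7→8→5→3 push 1
augment #4: 0→10→13→6→1→12→3 push 4
augment #5: 0→10→13→7→8→5→3 push 1
max flow = 13; residual-reachable set from 0 gives S-side
cut edges (S→T): {(0,5), (7,8), (10,8), (13,6)} total cap 13

Min-cut arcs: {(0,5), (7,8), (10,8), (13,6)} (total capacity 13)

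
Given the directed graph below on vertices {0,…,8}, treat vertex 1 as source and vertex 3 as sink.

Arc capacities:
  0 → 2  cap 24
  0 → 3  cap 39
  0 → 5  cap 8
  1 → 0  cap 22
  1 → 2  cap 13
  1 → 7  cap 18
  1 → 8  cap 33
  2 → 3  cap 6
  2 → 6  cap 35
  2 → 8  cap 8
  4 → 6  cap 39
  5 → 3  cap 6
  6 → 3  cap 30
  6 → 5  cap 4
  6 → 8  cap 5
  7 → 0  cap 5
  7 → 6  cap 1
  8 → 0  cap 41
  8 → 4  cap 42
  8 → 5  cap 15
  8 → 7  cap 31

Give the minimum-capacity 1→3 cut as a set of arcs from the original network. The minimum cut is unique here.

Min-cut arcs: {(1,0), (1,2), (1,8), (7,0), (7,6)} (total capacity 74)

augment #1: 1→0→3 push 22
augment #2: 1→2→3 push 6
augment #3: 1→2→6→3 push 7
augment #4: 1→7→0→3 push 5
augment #5: 1→7→6→3 push 1
augment #6: 1→8→0→3 push 12
augment #7: 1→8→5→3 push 6
augment #8: 1→8→4→6→3 push 15
max flow = 74; residual-reachable set from 1 gives S-side
cut edges (S→T): {(1,0), (1,2), (1,8), (7,0), (7,6)} total cap 74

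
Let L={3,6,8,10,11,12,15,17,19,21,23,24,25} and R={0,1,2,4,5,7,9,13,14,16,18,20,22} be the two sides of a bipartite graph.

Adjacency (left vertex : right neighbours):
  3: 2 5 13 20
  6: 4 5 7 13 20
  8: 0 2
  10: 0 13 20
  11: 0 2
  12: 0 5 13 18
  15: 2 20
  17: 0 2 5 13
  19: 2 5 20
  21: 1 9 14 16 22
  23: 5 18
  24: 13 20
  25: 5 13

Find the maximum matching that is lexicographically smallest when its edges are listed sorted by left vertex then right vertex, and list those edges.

|M| = 8 (so the lex-smallest maximum matching has 8 edges)
process left vertices in ascending order; for each, take the smallest-labelled available neighbour that still permits 8 edges overall, or leave it unmatched if none does
lex-smallest matching: {3-2, 6-4, 8-0, 10-13, 12-5, 15-20, 21-1, 23-18}

Lex-smallest maximum matching: {(3,2), (6,4), (8,0), (10,13), (12,5), (15,20), (21,1), (23,18)}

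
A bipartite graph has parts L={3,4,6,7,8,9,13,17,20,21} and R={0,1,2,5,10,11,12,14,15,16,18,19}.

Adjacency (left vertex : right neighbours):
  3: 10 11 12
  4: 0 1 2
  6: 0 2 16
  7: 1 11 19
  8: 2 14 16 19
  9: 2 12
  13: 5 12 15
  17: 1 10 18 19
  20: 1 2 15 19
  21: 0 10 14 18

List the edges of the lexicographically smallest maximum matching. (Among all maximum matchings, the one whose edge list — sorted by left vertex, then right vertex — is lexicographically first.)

|M| = 10 (so the lex-smallest maximum matching has 10 edges)
process left vertices in ascending order; for each, take the smallest-labelled available neighbour that still permits 10 edges overall, or leave it unmatched if none does
lex-smallest matching: {3-10, 4-0, 6-2, 7-1, 8-14, 9-12, 13-5, 17-19, 20-15, 21-18}

Lex-smallest maximum matching: {(3,10), (4,0), (6,2), (7,1), (8,14), (9,12), (13,5), (17,19), (20,15), (21,18)}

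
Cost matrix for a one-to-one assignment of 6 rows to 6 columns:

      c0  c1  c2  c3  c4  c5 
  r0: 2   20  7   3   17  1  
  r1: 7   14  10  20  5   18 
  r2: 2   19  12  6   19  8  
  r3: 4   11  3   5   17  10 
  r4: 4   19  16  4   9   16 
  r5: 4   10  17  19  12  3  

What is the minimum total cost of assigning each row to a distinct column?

optimal assignment: row0→col5 (cost 1), row1→col4 (cost 5), row2→col0 (cost 2), row3→col2 (cost 3), row4→col3 (cost 4), row5→col1 (cost 10)
total = 1 + 5 + 2 + 3 + 4 + 10 = 25

Minimum assignment cost: 25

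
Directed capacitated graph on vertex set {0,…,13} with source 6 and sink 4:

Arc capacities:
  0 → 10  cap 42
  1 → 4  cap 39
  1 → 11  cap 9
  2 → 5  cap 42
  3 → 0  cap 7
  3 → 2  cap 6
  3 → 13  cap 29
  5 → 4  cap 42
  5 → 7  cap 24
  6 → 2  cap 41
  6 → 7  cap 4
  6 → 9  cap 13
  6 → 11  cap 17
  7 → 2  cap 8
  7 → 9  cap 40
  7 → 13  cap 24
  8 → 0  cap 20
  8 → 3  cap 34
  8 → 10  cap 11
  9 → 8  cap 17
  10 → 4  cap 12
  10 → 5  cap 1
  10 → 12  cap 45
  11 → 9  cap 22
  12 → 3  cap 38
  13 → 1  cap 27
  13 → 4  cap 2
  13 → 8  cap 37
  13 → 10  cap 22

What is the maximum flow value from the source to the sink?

Maximum flow value: 62

augment #1: 6→2→5→4 bottleneck 41, total now 41
augment #2: 6→7→13→4 bottleneck 2, total now 43
augment #3: 6→7→2→5→4 bottleneck 1, total now 44
augment #4: 6→7→13→1→4 bottleneck 1, total now 45
augment #5: 6→9→8→10→4 bottleneck 11, total now 56
augment #6: 6→9→8→0→10→4 bottleneck 1, total now 57
augment #7: 6→9→8→3→13→1→4 bottleneck 1, total now 58
augment #8: 6→11→9→8→3→13→1→4 bottleneck 4, total now 62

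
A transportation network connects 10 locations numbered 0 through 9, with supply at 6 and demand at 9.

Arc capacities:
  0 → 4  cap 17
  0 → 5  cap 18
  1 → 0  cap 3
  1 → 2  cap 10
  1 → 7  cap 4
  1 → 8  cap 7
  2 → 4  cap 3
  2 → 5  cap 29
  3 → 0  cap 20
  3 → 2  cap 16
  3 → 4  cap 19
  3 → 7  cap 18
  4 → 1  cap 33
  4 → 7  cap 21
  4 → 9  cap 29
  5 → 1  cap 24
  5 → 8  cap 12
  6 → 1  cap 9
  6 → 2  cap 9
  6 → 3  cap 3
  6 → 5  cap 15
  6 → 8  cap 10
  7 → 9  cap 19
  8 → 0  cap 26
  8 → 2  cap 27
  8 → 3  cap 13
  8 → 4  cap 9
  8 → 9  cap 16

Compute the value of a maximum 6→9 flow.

Maximum flow value: 42

augment #1: 6→8→9 bottleneck 10, total now 10
augment #2: 6→1→7→9 bottleneck 4, total now 14
augment #3: 6→1→8→9 bottleneck 5, total now 19
augment #4: 6→2→4→9 bottleneck 3, total now 22
augment #5: 6→3→4→9 bottleneck 3, total now 25
augment #6: 6→5→8→9 bottleneck 1, total now 26
augment #7: 6→5→8→4→9 bottleneck 9, total now 35
augment #8: 6→5→1→0→4→9 bottleneck 3, total now 38
augment #9: 6→5→8→0→4→9 bottleneck 2, total now 40
augment #10: 6→2→5→1→8→0→4→9 bottleneck 2, total now 42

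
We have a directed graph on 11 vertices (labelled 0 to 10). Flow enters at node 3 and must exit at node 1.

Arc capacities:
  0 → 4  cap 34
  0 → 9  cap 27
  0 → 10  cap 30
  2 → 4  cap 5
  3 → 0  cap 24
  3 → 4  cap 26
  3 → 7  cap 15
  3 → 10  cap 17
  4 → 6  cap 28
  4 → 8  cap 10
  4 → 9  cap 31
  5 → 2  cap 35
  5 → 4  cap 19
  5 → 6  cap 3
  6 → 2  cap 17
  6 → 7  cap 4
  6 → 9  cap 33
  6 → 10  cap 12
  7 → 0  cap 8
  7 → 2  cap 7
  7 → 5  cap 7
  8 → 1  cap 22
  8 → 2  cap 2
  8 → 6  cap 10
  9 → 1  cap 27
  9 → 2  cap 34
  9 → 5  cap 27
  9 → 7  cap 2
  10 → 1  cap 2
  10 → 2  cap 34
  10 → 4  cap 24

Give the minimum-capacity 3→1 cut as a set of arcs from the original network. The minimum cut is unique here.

augment #1: 3→10→1 push 2
augment #2: 3→0→9→1 push 24
augment #3: 3→4→8→1 push 10
augment #4: 3→4→9→1 push 3
max flow = 39; residual-reachable set from 3 gives S-side
cut edges (S→T): {(4,8), (9,1), (10,1)} total cap 39

Min-cut arcs: {(4,8), (9,1), (10,1)} (total capacity 39)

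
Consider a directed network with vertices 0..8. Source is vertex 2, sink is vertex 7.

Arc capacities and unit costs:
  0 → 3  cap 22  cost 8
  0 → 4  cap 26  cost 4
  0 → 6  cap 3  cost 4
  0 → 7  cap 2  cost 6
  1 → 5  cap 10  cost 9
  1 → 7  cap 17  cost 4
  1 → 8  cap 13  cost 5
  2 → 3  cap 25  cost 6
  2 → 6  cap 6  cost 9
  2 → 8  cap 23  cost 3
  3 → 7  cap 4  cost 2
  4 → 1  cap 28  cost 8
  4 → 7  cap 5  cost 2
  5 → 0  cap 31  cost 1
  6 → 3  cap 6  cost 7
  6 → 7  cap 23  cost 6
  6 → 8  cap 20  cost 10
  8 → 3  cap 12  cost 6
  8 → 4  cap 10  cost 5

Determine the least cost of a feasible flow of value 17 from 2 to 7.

Minimum cost for 17 units: 212

shortest-cost path #1: 2→3→7 push 4 @ unit cost 8 (adds 32)
shortest-cost path #2: 2→8→4→7 push 5 @ unit cost 10 (adds 50)
shortest-cost path #3: 2→6→7 push 6 @ unit cost 15 (adds 90)
shortest-cost path #4: 2→8→4→1→7 push 2 @ unit cost 20 (adds 40)
total cost = 212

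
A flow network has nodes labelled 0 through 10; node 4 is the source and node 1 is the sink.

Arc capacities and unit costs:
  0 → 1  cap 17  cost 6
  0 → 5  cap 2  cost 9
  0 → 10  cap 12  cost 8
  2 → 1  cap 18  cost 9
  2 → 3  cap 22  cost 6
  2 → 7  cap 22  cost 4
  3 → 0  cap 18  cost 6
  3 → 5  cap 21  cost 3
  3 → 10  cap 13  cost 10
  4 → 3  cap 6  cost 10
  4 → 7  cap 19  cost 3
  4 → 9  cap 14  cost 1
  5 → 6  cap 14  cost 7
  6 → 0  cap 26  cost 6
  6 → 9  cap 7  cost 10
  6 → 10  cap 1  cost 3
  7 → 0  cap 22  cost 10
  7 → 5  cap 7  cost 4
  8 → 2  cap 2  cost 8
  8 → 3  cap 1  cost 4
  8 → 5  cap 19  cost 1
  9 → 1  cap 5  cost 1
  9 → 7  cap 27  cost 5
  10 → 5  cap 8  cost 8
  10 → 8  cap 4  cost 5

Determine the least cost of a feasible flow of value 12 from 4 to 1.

Minimum cost for 12 units: 143

shortest-cost path #1: 4→9→1 push 5 @ unit cost 2 (adds 10)
shortest-cost path #2: 4→7→0→1 push 7 @ unit cost 19 (adds 133)
total cost = 143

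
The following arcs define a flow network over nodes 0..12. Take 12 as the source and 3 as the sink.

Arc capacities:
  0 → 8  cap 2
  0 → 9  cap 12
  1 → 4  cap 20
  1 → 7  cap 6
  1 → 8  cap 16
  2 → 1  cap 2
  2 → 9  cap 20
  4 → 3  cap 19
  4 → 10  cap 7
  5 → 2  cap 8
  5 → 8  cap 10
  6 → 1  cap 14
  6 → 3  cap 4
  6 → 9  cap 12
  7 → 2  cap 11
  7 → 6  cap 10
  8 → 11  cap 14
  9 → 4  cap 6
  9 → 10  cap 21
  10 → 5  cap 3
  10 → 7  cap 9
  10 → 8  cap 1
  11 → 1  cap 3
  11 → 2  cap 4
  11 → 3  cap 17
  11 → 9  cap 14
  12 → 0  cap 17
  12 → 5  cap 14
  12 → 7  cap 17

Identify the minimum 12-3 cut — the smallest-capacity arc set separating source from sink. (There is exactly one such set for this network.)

augment #1: 12→7→6→3 push 4
augment #2: 12→0→8→11→3 push 2
augment #3: 12→0→9→4→3 push 6
augment #4: 12→5→8→11→3 push 10
augment #5: 12→5→2→1→4→3 push 2
augment #6: 12→7→6→1→4→3 push 6
augment #7: 12→0→9→10→8→11→3 push 1
max flow = 31; residual-reachable set from 12 gives S-side
cut edges (S→T): {(0,8), (2,1), (5,8), (7,6), (9,4), (10,8)} total cap 31

Min-cut arcs: {(0,8), (2,1), (5,8), (7,6), (9,4), (10,8)} (total capacity 31)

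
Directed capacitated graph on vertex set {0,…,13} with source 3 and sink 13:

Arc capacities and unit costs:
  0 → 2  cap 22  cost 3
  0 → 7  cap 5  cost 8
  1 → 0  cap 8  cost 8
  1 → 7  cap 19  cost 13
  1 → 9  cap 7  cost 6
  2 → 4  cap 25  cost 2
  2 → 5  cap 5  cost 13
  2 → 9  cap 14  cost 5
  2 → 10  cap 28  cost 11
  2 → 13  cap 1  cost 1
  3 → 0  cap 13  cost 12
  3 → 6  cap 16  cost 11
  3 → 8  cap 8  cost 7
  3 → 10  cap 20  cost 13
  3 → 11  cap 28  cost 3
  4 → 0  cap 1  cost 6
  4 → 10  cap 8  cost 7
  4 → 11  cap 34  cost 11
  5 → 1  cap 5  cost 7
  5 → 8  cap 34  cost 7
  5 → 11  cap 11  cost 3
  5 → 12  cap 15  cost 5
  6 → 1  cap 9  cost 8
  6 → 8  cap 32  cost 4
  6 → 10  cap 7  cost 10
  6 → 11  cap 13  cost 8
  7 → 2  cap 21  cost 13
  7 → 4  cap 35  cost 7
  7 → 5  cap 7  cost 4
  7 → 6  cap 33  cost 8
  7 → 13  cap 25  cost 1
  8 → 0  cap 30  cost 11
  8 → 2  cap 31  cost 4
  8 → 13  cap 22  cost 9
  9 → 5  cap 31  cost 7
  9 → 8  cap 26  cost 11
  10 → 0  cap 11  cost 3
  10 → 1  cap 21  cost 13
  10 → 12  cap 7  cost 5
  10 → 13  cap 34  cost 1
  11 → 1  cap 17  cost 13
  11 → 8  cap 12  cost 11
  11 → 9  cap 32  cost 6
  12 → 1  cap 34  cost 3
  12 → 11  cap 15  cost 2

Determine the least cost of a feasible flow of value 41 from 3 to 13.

shortest-cost path #1: 3→8→2→13 push 1 @ unit cost 12 (adds 12)
shortest-cost path #2: 3→10→13 push 20 @ unit cost 14 (adds 280)
shortest-cost path #3: 3→8→13 push 7 @ unit cost 16 (adds 112)
shortest-cost path #4: 3→0→2→8→13 push 1 @ unit cost 20 (adds 20)
shortest-cost path #5: 3→0→7→13 push 5 @ unit cost 21 (adds 105)
shortest-cost path #6: 3→6→10→13 push 7 @ unit cost 22 (adds 154)
total cost = 683

Minimum cost for 41 units: 683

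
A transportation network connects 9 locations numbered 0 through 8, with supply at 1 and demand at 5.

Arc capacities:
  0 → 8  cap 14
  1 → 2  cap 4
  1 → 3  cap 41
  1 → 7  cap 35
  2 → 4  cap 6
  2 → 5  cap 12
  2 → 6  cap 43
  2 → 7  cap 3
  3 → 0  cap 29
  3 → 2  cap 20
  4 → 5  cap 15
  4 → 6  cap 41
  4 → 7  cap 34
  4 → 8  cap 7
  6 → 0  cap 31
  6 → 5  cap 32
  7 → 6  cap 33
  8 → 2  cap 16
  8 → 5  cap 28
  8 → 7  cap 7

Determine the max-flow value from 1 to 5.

Maximum flow value: 64

augment #1: 1→2→5 bottleneck 4, total now 4
augment #2: 1→3→2→5 bottleneck 8, total now 12
augment #3: 1→7→6→5 bottleneck 32, total now 44
augment #4: 1→3→0→8→5 bottleneck 14, total now 58
augment #5: 1→3→2→4→5 bottleneck 6, total now 64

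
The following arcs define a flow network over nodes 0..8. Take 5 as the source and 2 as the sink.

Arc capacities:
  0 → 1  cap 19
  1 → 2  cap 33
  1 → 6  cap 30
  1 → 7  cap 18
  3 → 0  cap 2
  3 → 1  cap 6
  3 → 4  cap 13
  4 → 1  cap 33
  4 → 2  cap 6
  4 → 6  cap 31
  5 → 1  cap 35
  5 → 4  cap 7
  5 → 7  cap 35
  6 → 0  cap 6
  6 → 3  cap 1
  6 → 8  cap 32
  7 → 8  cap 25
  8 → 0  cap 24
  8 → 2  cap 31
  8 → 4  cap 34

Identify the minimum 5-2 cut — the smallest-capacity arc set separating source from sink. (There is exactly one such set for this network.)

augment #1: 5→1→2 push 33
augment #2: 5→4→2 push 6
augment #3: 5→7→8→2 push 25
augment #4: 5→1→6→8→2 push 2
augment #5: 5→4→6→8→2 push 1
max flow = 67; residual-reachable set from 5 gives S-side
cut edges (S→T): {(5,1), (5,4), (7,8)} total cap 67

Min-cut arcs: {(5,1), (5,4), (7,8)} (total capacity 67)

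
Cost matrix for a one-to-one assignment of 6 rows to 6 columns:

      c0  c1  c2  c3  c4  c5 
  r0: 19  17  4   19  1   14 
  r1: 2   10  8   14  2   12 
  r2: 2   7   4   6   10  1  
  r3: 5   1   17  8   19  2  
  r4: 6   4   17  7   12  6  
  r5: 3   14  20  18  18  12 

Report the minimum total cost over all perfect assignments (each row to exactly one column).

Minimum assignment cost: 18

optimal assignment: row0→col2 (cost 4), row1→col4 (cost 2), row2→col5 (cost 1), row3→col1 (cost 1), row4→col3 (cost 7), row5→col0 (cost 3)
total = 4 + 2 + 1 + 1 + 7 + 3 = 18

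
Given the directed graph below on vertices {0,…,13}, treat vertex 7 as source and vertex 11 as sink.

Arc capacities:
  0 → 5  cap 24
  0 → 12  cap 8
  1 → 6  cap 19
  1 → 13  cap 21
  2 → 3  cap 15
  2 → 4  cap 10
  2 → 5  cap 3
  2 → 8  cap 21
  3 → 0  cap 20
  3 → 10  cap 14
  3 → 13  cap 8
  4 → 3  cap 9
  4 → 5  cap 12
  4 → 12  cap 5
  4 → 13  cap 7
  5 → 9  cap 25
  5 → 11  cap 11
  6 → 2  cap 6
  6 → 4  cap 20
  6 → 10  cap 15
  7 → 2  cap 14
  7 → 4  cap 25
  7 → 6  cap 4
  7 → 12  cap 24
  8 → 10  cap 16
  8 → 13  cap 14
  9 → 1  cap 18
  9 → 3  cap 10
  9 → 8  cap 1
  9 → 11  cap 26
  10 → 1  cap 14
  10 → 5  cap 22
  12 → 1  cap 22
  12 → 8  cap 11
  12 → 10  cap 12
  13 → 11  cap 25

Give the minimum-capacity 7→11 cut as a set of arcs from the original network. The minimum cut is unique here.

augment #1: 7→2→5→11 push 3
augment #2: 7→4→5→11 push 8
augment #3: 7→4→13→11 push 7
augment #4: 7→2→3→13→11 push 8
augment #5: 7→2→8→13→11 push 3
augment #6: 7→4→5→9→11 push 4
augment #7: 7→12→1→13→11 push 7
augment #8: 7→6→10→5→9→11 push 4
augment #9: 7→12→10→5→9→11 push 12
augment #10: 7→4→3→0→5→9→11 push 5
max flow = 61; residual-reachable set from 7 gives S-side
cut edges (S→T): {(5,9), (5,11), (13,11)} total cap 61

Min-cut arcs: {(5,9), (5,11), (13,11)} (total capacity 61)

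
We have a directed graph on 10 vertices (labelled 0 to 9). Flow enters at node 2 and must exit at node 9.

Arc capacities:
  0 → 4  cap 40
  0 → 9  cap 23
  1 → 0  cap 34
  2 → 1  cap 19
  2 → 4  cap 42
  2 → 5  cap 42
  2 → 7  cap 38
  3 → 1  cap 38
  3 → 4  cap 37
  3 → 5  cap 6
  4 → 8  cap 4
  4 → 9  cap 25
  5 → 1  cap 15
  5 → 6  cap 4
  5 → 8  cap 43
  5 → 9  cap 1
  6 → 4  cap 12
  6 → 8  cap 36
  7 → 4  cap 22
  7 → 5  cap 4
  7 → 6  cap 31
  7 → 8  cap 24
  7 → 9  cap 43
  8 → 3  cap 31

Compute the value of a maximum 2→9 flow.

Maximum flow value: 87

augment #1: 2→4→9 bottleneck 25, total now 25
augment #2: 2→5→9 bottleneck 1, total now 26
augment #3: 2→7→9 bottleneck 38, total now 64
augment #4: 2→1→0→9 bottleneck 19, total now 83
augment #5: 2→5→1→0→9 bottleneck 4, total now 87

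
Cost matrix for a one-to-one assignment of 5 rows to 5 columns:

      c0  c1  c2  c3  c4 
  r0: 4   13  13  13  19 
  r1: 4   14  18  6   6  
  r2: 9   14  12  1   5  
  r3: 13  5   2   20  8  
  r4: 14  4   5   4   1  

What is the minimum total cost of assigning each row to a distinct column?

optimal assignment: row0→col0 (cost 4), row1→col4 (cost 6), row2→col3 (cost 1), row3→col2 (cost 2), row4→col1 (cost 4)
total = 4 + 6 + 1 + 2 + 4 = 17

Minimum assignment cost: 17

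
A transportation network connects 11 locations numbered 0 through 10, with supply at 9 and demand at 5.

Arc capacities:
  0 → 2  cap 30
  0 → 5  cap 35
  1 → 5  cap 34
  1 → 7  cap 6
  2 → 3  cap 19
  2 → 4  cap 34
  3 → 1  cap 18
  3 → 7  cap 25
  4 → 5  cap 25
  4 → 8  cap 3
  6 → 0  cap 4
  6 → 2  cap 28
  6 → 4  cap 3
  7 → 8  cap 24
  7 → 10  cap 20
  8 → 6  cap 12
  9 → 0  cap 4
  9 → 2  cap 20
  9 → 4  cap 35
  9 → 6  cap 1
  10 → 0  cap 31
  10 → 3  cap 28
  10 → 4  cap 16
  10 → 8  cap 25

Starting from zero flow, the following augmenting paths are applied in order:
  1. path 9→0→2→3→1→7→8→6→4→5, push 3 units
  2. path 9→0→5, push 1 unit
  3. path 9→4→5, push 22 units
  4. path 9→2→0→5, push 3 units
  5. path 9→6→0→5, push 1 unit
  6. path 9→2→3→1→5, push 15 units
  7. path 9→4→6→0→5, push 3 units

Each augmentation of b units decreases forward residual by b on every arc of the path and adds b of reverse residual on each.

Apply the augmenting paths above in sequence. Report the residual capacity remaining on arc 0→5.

after path 1 (9→0→2→3→1→7→8→6→4→5, push 3): res(0,5)=35
after path 2 (9→0→5, push 1): res(0,5)=34
after path 3 (9→4→5, push 22): res(0,5)=34
after path 4 (9→2→0→5, push 3): res(0,5)=31
after path 5 (9→6→0→5, push 1): res(0,5)=30
after path 6 (9→2→3→1→5, push 15): res(0,5)=30
after path 7 (9→4→6→0→5, push 3): res(0,5)=27

Residual capacity of (0,5): 27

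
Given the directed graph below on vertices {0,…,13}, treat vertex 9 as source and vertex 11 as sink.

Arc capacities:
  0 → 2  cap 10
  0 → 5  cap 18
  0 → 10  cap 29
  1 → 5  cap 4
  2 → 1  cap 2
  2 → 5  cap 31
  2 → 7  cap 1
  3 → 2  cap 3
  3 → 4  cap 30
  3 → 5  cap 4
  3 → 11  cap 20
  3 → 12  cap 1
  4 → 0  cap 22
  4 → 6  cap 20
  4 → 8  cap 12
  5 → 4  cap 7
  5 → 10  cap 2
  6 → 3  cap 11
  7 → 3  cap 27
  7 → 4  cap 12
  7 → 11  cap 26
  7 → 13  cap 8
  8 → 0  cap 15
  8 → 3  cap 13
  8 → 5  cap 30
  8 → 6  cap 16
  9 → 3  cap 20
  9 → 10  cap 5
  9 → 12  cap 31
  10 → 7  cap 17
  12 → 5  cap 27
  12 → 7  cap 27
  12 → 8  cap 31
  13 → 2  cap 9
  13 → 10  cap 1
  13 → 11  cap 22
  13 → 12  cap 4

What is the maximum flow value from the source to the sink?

augment #1: 9→3→11 bottleneck 20, total now 20
augment #2: 9→10→7→11 bottleneck 5, total now 25
augment #3: 9→12→7→11 bottleneck 21, total now 46
augment #4: 9→12→7→13→11 bottleneck 6, total now 52
augment #5: 9→12→5→10→7→13→11 bottleneck 2, total now 54

Maximum flow value: 54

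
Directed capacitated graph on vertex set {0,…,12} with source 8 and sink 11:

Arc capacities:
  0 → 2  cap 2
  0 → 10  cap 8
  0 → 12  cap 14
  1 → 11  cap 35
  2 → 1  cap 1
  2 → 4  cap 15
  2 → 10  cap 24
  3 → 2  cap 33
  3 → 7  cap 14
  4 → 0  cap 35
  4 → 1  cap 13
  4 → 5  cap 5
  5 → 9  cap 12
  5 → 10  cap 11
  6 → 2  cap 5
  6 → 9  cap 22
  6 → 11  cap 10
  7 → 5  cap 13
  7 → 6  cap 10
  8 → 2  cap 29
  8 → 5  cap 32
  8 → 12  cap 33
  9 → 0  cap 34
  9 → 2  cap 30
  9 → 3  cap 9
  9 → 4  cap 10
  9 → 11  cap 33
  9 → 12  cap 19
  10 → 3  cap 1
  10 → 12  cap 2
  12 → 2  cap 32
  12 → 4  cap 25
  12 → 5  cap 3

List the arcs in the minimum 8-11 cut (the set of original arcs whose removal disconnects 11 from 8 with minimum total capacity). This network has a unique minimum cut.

augment #1: 8→2→1→11 push 1
augment #2: 8→5→9→11 push 12
augment #3: 8→2→4→1→11 push 13
augment #4: 8→2→10→3→7→6→11 push 1
max flow = 27; residual-reachable set from 8 gives S-side
cut edges (S→T): {(2,1), (4,1), (5,9), (10,3)} total cap 27

Min-cut arcs: {(2,1), (4,1), (5,9), (10,3)} (total capacity 27)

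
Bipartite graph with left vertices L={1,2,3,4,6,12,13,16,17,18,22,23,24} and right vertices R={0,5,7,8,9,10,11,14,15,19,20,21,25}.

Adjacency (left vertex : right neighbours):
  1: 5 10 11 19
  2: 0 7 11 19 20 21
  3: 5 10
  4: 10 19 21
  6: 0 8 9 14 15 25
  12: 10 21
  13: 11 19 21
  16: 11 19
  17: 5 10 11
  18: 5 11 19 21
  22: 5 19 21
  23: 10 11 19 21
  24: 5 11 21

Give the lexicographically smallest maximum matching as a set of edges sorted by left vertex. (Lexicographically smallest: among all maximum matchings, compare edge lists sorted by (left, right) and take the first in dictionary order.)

|M| = 7 (so the lex-smallest maximum matching has 7 edges)
process left vertices in ascending order; for each, take the smallest-labelled available neighbour that still permits 7 edges overall, or leave it unmatched if none does
lex-smallest matching: {1-5, 2-0, 3-10, 4-19, 6-8, 12-21, 13-11}

Lex-smallest maximum matching: {(1,5), (2,0), (3,10), (4,19), (6,8), (12,21), (13,11)}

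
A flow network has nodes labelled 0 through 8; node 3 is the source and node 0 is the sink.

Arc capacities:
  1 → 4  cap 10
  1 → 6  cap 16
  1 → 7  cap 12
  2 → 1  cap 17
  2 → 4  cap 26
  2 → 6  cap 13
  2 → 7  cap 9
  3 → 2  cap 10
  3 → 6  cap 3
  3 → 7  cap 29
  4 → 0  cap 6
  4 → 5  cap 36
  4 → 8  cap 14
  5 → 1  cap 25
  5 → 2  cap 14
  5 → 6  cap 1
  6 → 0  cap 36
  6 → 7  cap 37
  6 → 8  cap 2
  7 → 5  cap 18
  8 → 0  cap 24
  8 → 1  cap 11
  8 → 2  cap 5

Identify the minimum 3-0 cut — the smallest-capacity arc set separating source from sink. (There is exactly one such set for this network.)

Min-cut arcs: {(3,2), (3,6), (7,5)} (total capacity 31)

augment #1: 3→6→0 push 3
augment #2: 3→2→4→0 push 6
augment #3: 3→2→6→0 push 4
augment #4: 3→7→5→6→0 push 1
augment #5: 3→7→5→1→6→0 push 16
augment #6: 3→7→5→2→6→0 push 1
max flow = 31; residual-reachable set from 3 gives S-side
cut edges (S→T): {(3,2), (3,6), (7,5)} total cap 31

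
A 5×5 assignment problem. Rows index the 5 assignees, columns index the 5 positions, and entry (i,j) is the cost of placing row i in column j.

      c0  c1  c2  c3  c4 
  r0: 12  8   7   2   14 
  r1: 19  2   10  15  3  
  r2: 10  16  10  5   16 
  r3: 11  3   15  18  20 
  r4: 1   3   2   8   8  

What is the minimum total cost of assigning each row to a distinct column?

Minimum assignment cost: 19

one of 2 optimal assignments: row0→col2 (cost 7), row1→col4 (cost 3), row2→col3 (cost 5), row3→col1 (cost 3), row4→col0 (cost 1)
total = 7 + 3 + 5 + 3 + 1 = 19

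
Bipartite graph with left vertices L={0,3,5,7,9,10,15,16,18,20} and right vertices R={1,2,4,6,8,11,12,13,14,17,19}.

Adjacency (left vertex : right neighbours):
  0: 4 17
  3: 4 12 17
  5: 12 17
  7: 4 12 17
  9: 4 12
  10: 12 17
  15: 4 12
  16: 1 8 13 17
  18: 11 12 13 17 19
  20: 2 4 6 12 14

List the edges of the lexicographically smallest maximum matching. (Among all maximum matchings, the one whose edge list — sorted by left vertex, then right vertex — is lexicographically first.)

|M| = 6 (so the lex-smallest maximum matching has 6 edges)
process left vertices in ascending order; for each, take the smallest-labelled available neighbour that still permits 6 edges overall, or leave it unmatched if none does
lex-smallest matching: {0-4, 3-12, 5-17, 16-1, 18-11, 20-2}

Lex-smallest maximum matching: {(0,4), (3,12), (5,17), (16,1), (18,11), (20,2)}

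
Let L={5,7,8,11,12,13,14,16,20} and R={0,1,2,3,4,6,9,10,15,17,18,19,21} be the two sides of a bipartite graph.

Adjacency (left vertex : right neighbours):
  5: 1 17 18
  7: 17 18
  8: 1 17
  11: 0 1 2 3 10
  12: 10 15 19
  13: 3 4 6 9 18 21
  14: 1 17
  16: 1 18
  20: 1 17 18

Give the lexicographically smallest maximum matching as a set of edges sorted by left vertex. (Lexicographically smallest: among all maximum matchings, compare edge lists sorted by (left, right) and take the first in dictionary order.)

Lex-smallest maximum matching: {(5,1), (7,17), (11,0), (12,10), (13,3), (16,18)}

|M| = 6 (so the lex-smallest maximum matching has 6 edges)
process left vertices in ascending order; for each, take the smallest-labelled available neighbour that still permits 6 edges overall, or leave it unmatched if none does
lex-smallest matching: {5-1, 7-17, 11-0, 12-10, 13-3, 16-18}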